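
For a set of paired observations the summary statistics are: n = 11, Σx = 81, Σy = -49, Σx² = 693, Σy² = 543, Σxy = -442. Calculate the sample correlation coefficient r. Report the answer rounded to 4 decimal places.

S_xy = nΣxy − ΣxΣy = 11·(-442) − 81·(-49) = -4862 − (-3969) = -893
S_xx = nΣx² − (Σx)² = 11·693 − 81² = 7623 − 6561 = 1062
S_yy = nΣy² − (Σy)² = 11·543 − (-49)² = 5973 − 2401 = 3572
r = S_xy / √(S_xx·S_yy) = -893 / √(1062·3572) = -893 / √3793464 = -893 / 1947.6817 = -0.4585

-0.4585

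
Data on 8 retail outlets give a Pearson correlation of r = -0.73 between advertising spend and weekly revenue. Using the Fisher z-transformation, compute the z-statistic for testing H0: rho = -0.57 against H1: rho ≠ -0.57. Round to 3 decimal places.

Fisher z: atanh(-0.73) = -0.928727, atanh(-0.57) = -0.647523
z = (z_r − z_0)·√(n−3) = (-0.928727 − (-0.647523))·√5 = -0.281204 · 2.236068 = -0.629

-0.629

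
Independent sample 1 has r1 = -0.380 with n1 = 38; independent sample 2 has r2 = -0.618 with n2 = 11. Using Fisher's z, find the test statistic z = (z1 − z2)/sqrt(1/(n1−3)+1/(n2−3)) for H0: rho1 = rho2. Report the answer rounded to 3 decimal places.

Fisher z-transforms: z1 = atanh(-0.380) = -0.400060, z2 = atanh(-0.618) = -0.721763; difference d = 0.321703
Var(d) = 1/35 + 1/8 = 0.0285714 + 0.1250000 = 0.1535714
z = d/√Var(d) = 0.321703 / √0.1535714 = 0.321703 / 0.391882 = 0.821

0.821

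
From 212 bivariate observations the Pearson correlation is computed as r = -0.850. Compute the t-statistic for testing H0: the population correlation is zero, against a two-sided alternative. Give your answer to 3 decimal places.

-23.383

t = r·√(n−2) / √(1−r²) with r = -0.850, n = 212
  = -0.850·√210 / √(1 − 0.722500)
  = -0.850·14.491377 / 0.526783
  = -12.317670 / 0.526783 = -23.383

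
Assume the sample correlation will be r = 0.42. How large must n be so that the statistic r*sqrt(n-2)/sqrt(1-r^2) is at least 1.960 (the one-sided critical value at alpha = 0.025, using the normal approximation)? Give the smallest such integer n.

Need r·√(n−2)/√(1−r²) ≥ 1.960
√(n−2) ≥ 1.960·√(1−0.1764) / 0.42 = 1.960·0.907524 / 0.42 = 4.2351
n−2 ≥ 17.9361  ⇒  n ≥ 19.9361
Smallest integer n = 20

20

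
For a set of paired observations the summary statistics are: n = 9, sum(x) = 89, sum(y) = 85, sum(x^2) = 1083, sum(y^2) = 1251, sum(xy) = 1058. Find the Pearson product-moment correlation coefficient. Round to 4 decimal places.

0.7211

Numerator: nΣxy − (Σx)(Σy) = 9·1058 − (89)(85) = 1957
Denominator: √[(nΣx²−(Σx)²)(nΣy²−(Σy)²)]
  nΣx²−(Σx)² = 9·1083 − 7921 = 1826;  nΣy²−(Σy)² = 9·1251 − 7225 = 4034
  √(1826·4034) = √7366084 = 2714.0531
r = 1957 / 2714.0531 = 0.7211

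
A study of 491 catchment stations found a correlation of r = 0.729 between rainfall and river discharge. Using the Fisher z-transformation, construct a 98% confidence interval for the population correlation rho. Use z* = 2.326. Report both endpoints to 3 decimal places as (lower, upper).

(0.676, 0.775)

Fisher z: z_r = atanh(r) = ½·ln((1+0.729)/(1−0.729)) = 0.926590
SE(z) = 1/√(n−3) = 1/√488 = 0.045268
98% ⇒ z* = 2.326; margin = 2.326·0.045268 = 0.105293
CI on z-scale: (0.821297, 1.031883)
Back-transform: tanh(0.821297) = 0.675775, tanh(1.031883) = 0.774662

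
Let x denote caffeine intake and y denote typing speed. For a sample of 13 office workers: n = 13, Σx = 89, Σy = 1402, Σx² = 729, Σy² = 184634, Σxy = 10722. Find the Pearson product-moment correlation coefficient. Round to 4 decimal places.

S_xy = nΣxy − ΣxΣy = 13·10722 − 89·1402 = 139386 − 124778 = 14608
S_xx = nΣx² − (Σx)² = 13·729 − 89² = 9477 − 7921 = 1556
S_yy = nΣy² − (Σy)² = 13·184634 − 1402² = 2400242 − 1965604 = 434638
r = S_xy / √(S_xx·S_yy) = 14608 / √(1556·434638) = 14608 / √676296728 = 14608 / 26005.7057 = 0.5617

0.5617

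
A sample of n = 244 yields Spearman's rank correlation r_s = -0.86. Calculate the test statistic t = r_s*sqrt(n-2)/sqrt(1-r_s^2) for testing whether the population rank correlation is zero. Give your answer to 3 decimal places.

1 − r_s² = 1 − 0.7396 = 0.2604;  √(1−r_s²) = 0.510294
√(n−2) = √242 = 15.556349
t = r_s·√(n−2)/√(1−r_s²) = -0.86 · 15.556349 / 0.510294 = -26.217

-26.217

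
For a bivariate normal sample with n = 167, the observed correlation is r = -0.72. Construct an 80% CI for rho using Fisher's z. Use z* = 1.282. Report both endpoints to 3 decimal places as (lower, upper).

Fisher z: z_r = atanh(r) = ½·ln((1+(-0.72))/(1−(-0.72))) = -0.907645
SE(z) = 1/√(n−3) = 1/√164 = 0.078087
80% ⇒ z* = 1.282; margin = 1.282·0.078087 = 0.100108
CI on z-scale: (-1.007753, -0.807537)
Back-transform: tanh(-1.007753) = -0.764831, tanh(-0.807537) = -0.668229

(-0.765, -0.668)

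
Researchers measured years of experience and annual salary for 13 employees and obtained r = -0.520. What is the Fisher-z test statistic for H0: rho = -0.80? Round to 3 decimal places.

z_r = atanh(-0.520) = -0.576340,  z_0 = atanh(-0.80) = -1.098612
SE = 1/√(n−3) = 1/√10 = 0.316228
z = (z_r − z_0)/SE = (-0.576340 − (-1.098612)) / 0.316228 = 0.522272 / 0.316228 = 1.652

1.652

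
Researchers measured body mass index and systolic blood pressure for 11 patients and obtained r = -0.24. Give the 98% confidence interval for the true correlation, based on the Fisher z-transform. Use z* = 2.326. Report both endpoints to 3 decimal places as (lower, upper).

(-0.788, 0.521)

z_r = atanh(-0.24) = -0.244774;  SE = 1/√(n−3) = 1/√8 = 0.353553
z-limits: -0.244774 ± 2.326·0.353553 = -0.244774 ± 0.822364 = [-1.067138, 0.577590]
ρ-limits: (tanh -1.067138, tanh 0.577590) = (-0.788, 0.521)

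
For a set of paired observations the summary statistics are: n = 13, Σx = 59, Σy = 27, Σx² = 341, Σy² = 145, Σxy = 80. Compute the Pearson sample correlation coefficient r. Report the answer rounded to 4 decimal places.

-0.5271

S_xy = nΣxy − ΣxΣy = 13·80 − 59·27 = 1040 − 1593 = -553
S_xx = nΣx² − (Σx)² = 13·341 − 59² = 4433 − 3481 = 952
S_yy = nΣy² − (Σy)² = 13·145 − 27² = 1885 − 729 = 1156
r = S_xy / √(S_xx·S_yy) = -553 / √(952·1156) = -553 / √1100512 = -553 / 1049.0529 = -0.5271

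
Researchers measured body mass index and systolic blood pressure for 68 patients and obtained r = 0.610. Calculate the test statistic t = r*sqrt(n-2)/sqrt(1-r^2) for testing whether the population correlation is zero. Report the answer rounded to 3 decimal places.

t = r·√(n−2) / √(1−r²) with r = 0.610, n = 68
  = 0.610·√66 / √(1 − 0.372100)
  = 0.610·8.124038 / 0.792401
  = 4.955663 / 0.792401 = 6.254

6.254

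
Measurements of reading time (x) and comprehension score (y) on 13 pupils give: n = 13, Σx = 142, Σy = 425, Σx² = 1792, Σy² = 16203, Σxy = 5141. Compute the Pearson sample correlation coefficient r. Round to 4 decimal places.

S_xy = nΣxy − ΣxΣy = 13·5141 − 142·425 = 66833 − 60350 = 6483
S_xx = nΣx² − (Σx)² = 13·1792 − 142² = 23296 − 20164 = 3132
S_yy = nΣy² − (Σy)² = 13·16203 − 425² = 210639 − 180625 = 30014
r = S_xy / √(S_xx·S_yy) = 6483 / √(3132·30014) = 6483 / √94003848 = 6483 / 9695.5582 = 0.6687

0.6687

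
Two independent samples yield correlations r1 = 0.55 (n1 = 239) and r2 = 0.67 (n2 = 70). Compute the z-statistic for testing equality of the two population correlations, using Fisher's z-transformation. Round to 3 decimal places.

-1.390

Fisher z-transforms: z1 = atanh(0.55) = 0.618381, z2 = atanh(0.67) = 0.810743; difference d = -0.192362
Var(d) = 1/236 + 1/67 = 0.0042373 + 0.0149254 = 0.0191627
z = d/√Var(d) = -0.192362 / √0.0191627 = -0.192362 / 0.138429 = -1.390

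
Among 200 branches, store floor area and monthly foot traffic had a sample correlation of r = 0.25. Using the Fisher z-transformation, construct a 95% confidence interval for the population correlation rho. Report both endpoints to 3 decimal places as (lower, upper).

(0.115, 0.376)

z_r = atanh(0.25) = 0.255413;  SE = 1/√(n−3) = 1/√197 = 0.071247
z-limits: 0.255413 ± 1.960·0.071247 = 0.255413 ± 0.139644 = [0.115769, 0.395057]
ρ-limits: (tanh 0.115769, tanh 0.395057) = (0.115, 0.376)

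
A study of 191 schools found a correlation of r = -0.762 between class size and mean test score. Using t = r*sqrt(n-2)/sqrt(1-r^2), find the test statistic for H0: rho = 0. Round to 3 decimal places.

t = r·√(n−2) / √(1−r²) with r = -0.762, n = 191
  = -0.762·√189 / √(1 − 0.580644)
  = -0.762·13.747727 / 0.647577
  = -10.475768 / 0.647577 = -16.177

-16.177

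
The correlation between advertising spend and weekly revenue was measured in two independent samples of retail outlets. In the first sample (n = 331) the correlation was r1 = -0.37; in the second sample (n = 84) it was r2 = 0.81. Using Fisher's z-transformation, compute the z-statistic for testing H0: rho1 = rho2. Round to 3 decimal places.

-12.214

z1 = atanh(-0.37) = -0.388423,  z2 = atanh(0.81) = 1.127029
SE = √(1/(n1−3) + 1/(n2−3)) = √(1/328 + 1/81) = √(0.0030488 + 0.0123457) = √0.0153945 = 0.124075
z = (z1 − z2)/SE = (-0.388423 − 1.127029) / 0.124075 = -1.515452 / 0.124075 = -12.214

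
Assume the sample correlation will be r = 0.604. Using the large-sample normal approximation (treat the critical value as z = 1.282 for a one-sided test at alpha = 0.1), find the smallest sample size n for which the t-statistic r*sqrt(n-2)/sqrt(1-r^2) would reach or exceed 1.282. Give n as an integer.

5

r√(n−2)/√(1−r²) ≥ 1.282  ⇔  n−2 ≥ (1.282)²·(1−r²)/r²
(1−r²)/r² = (1−0.364816)/0.364816 = 1.7411
n ≥ 2 + 1.643524·1.7411 = 2 + 2.8615 = 4.8615
⌈4.8615⌉ = 5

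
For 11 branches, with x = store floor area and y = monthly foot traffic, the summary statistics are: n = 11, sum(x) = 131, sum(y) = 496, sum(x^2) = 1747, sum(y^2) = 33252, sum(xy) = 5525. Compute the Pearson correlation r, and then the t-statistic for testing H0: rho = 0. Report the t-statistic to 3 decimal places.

Numerator: nΣxy − (Σx)(Σy) = 11·5525 − (131)(496) = -4201
Denominator: √[(nΣx²−(Σx)²)(nΣy²−(Σy)²)]
  nΣx²−(Σx)² = 11·1747 − 17161 = 2056;  nΣy²−(Σy)² = 11·33252 − 246016 = 119756
  √(2056·119756) = √246218336 = 15691.3459
r = -4201 / 15691.3459 = -0.2677
t = r·√(n−2)/√(1−r²) = -0.2677·√9 / √(1−0.071663) = -0.803100 / 0.963502 = -0.834

-0.834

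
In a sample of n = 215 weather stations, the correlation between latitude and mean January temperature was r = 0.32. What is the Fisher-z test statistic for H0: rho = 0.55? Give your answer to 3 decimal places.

-4.175

Fisher z: atanh(0.32) = 0.331647, atanh(0.55) = 0.618381
z = (z_r − z_0)·√(n−3) = (0.331647 − 0.618381)·√212 = -0.286734 · 14.560220 = -4.175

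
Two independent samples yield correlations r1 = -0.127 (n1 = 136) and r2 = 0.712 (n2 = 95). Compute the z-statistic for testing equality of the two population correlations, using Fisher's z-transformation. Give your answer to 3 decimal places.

-7.514

Fisher z-transforms: z1 = atanh(-0.127) = -0.127689, z2 = atanh(0.712) = 0.891229; difference d = -1.018918
Var(d) = 1/133 + 1/92 = 0.0075188 + 0.0108696 = 0.0183884
z = d/√Var(d) = -1.018918 / √0.0183884 = -1.018918 / 0.135604 = -7.514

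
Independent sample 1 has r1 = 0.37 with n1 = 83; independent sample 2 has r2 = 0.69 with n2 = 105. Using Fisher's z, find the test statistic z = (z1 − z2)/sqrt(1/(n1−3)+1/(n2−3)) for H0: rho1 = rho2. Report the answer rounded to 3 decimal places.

Fisher z-transforms: z1 = atanh(0.37) = 0.388423, z2 = atanh(0.69) = 0.847956; difference d = -0.459533
Var(d) = 1/80 + 1/102 = 0.0125000 + 0.0098039 = 0.0223039
z = d/√Var(d) = -0.459533 / √0.0223039 = -0.459533 / 0.149345 = -3.077

-3.077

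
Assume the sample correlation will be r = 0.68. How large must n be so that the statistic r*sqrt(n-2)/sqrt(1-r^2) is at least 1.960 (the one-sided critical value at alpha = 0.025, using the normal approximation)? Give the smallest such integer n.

Need r·√(n−2)/√(1−r²) ≥ 1.960
√(n−2) ≥ 1.960·√(1−0.4624) / 0.68 = 1.960·0.733212 / 0.68 = 2.1134
n−2 ≥ 4.4665  ⇒  n ≥ 6.4665
Smallest integer n = 7

7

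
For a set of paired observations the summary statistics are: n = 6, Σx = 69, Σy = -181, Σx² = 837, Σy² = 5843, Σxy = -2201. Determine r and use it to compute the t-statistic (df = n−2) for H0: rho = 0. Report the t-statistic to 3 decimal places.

Numerator: nΣxy − (Σx)(Σy) = 6·(-2201) − (69)(-181) = -717
Denominator: √[(nΣx²−(Σx)²)(nΣy²−(Σy)²)]
  nΣx²−(Σx)² = 6·837 − 4761 = 261;  nΣy²−(Σy)² = 6·5843 − 32761 = 2297
  √(261·2297) = √599517 = 774.2848
r = -717 / 774.2848 = -0.9260
t = r·√(n−2)/√(1−r²) = -0.9260·√4 / √(1−0.857476) = -1.852000 / 0.377524 = -4.906

-4.906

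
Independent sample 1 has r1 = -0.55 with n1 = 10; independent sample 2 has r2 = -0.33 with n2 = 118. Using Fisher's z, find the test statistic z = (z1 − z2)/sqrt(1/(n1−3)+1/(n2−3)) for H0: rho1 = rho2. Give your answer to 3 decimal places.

-0.708

Fisher z-transforms: z1 = atanh(-0.55) = -0.618381, z2 = atanh(-0.33) = -0.342828; difference d = -0.275553
Var(d) = 1/7 + 1/115 = 0.1428571 + 0.0086957 = 0.1515528
z = d/√Var(d) = -0.275553 / √0.1515528 = -0.275553 / 0.389298 = -0.708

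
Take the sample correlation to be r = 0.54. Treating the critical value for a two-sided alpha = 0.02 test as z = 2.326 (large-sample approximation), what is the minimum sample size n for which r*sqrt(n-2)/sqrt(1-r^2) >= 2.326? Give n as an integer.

16

Need r·√(n−2)/√(1−r²) ≥ 2.326
√(n−2) ≥ 2.326·√(1−0.2916) / 0.54 = 2.326·0.841665 / 0.54 = 3.6254
n−2 ≥ 13.1435  ⇒  n ≥ 15.1435
Smallest integer n = 16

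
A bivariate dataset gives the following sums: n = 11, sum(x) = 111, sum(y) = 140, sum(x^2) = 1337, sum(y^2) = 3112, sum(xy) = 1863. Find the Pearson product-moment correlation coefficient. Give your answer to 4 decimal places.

Numerator: nΣxy − (Σx)(Σy) = 11·1863 − (111)(140) = 4953
Denominator: √[(nΣx²−(Σx)²)(nΣy²−(Σy)²)]
  nΣx²−(Σx)² = 11·1337 − 12321 = 2386;  nΣy²−(Σy)² = 11·3112 − 19600 = 14632
  √(2386·14632) = √34911952 = 5908.6337
r = 4953 / 5908.6337 = 0.8383

0.8383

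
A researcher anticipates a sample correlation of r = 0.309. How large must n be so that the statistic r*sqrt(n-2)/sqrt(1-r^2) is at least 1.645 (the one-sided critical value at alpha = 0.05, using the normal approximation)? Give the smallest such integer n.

28

Need r·√(n−2)/√(1−r²) ≥ 1.645
√(n−2) ≥ 1.645·√(1−0.095481) / 0.309 = 1.645·0.951062 / 0.309 = 5.0631
n−2 ≥ 25.6350  ⇒  n ≥ 27.6350
Smallest integer n = 28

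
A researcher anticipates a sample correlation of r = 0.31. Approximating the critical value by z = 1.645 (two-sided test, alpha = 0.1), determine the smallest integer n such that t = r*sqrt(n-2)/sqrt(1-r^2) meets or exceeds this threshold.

r√(n−2)/√(1−r²) ≥ 1.645  ⇔  n−2 ≥ (1.645)²·(1−r²)/r²
(1−r²)/r² = (1−0.0961)/0.0961 = 9.4058
n ≥ 2 + 2.706025·9.4058 = 2 + 25.4523 = 27.4523
⌈27.4523⌉ = 28

28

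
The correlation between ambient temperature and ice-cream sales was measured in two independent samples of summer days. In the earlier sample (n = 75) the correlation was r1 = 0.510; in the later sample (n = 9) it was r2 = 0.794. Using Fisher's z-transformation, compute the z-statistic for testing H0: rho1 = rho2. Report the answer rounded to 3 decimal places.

Fisher z-transforms: z1 = atanh(0.510) = 0.562730, z2 = atanh(0.794) = 1.082163; difference d = -0.519433
Var(d) = 1/72 + 1/6 = 0.0138889 + 0.1666667 = 0.1805556
z = d/√Var(d) = -0.519433 / √0.1805556 = -0.519433 / 0.424918 = -1.222

-1.222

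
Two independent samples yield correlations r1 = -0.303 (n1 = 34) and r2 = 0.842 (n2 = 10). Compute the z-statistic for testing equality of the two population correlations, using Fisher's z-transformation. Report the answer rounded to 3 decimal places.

-3.682

Fisher z-transforms: z1 = atanh(-0.303) = -0.312820, z2 = atanh(0.842) = 1.228006; difference d = -1.540826
Var(d) = 1/31 + 1/7 = 0.0322581 + 0.1428571 = 0.1751152
z = d/√Var(d) = -1.540826 / √0.1751152 = -1.540826 / 0.418468 = -3.682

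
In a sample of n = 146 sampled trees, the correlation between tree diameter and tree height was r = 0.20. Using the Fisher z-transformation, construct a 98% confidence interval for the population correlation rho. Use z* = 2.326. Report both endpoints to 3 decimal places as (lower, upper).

Fisher z: z_r = atanh(r) = ½·ln((1+0.20)/(1−0.20)) = 0.202733
SE(z) = 1/√(n−3) = 1/√143 = 0.083624
98% ⇒ z* = 2.326; margin = 2.326·0.083624 = 0.194509
CI on z-scale: (0.008224, 0.397242)
Back-transform: tanh(0.008224) = 0.008224, tanh(0.397242) = 0.377587

(0.008, 0.378)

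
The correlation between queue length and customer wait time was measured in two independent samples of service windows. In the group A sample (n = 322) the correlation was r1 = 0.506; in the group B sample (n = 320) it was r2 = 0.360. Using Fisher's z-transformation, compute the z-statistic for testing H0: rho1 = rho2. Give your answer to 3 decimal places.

Fisher z-transforms: z1 = atanh(0.506) = 0.557338, z2 = atanh(0.360) = 0.376886; difference d = 0.180452
Var(d) = 1/319 + 1/317 = 0.0031348 + 0.0031546 = 0.0062894
z = d/√Var(d) = 0.180452 / √0.0062894 = 0.180452 / 0.079306 = 2.275

2.275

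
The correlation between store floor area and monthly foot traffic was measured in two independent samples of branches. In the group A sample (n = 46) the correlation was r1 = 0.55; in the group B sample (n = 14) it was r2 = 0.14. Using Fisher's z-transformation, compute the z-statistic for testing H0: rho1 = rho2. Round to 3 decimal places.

1.413

z1 = atanh(0.55) = 0.618381,  z2 = atanh(0.14) = 0.140926
SE = √(1/(n1−3) + 1/(n2−3)) = √(1/43 + 1/11) = √(0.0232558 + 0.0909091) = √0.1141649 = 0.337883
z = (z1 − z2)/SE = (0.618381 − 0.140926) / 0.337883 = 0.477455 / 0.337883 = 1.413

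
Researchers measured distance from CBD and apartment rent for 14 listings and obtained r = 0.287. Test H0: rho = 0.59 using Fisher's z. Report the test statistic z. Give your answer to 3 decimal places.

Fisher z: atanh(0.287) = 0.295294, atanh(0.59) = 0.677666
z = (z_r − z_0)·√(n−3) = (0.295294 − 0.677666)·√11 = -0.382372 · 3.316625 = -1.268

-1.268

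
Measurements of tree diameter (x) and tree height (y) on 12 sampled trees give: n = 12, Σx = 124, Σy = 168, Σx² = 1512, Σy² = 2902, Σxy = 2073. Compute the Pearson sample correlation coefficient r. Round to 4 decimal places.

0.9461

Numerator: nΣxy − (Σx)(Σy) = 12·2073 − (124)(168) = 4044
Denominator: √[(nΣx²−(Σx)²)(nΣy²−(Σy)²)]
  nΣx²−(Σx)² = 12·1512 − 15376 = 2768;  nΣy²−(Σy)² = 12·2902 − 28224 = 6600
  √(2768·6600) = √18268800 = 4274.2017
r = 4044 / 4274.2017 = 0.9461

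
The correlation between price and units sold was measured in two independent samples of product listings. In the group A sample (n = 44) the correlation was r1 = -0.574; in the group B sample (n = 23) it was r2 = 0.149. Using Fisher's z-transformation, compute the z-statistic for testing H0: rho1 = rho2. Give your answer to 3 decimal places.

Fisher z-transforms: z1 = atanh(-0.574) = -0.653468, z2 = atanh(0.149) = 0.150118; difference d = -0.803586
Var(d) = 1/41 + 1/20 = 0.0243902 + 0.0500000 = 0.0743902
z = d/√Var(d) = -0.803586 / √0.0743902 = -0.803586 / 0.272746 = -2.946

-2.946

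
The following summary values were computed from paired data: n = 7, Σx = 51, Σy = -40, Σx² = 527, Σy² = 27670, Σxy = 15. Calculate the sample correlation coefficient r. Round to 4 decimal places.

S_xy = nΣxy − ΣxΣy = 7·15 − 51·(-40) = 105 − (-2040) = 2145
S_xx = nΣx² − (Σx)² = 7·527 − 51² = 3689 − 2601 = 1088
S_yy = nΣy² − (Σy)² = 7·27670 − (-40)² = 193690 − 1600 = 192090
r = S_xy / √(S_xx·S_yy) = 2145 / √(1088·192090) = 2145 / √208993920 = 2145 / 14456.6220 = 0.1484

0.1484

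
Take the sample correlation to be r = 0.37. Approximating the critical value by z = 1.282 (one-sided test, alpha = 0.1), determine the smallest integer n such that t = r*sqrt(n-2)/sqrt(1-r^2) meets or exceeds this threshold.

13

Need r·√(n−2)/√(1−r²) ≥ 1.282
√(n−2) ≥ 1.282·√(1−0.1369) / 0.37 = 1.282·0.929032 / 0.37 = 3.2190
n−2 ≥ 10.3620  ⇒  n ≥ 12.3620
Smallest integer n = 13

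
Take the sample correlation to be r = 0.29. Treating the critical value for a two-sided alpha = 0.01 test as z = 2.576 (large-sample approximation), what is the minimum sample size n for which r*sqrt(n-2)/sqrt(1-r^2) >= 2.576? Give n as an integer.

r√(n−2)/√(1−r²) ≥ 2.576  ⇔  n−2 ≥ (2.576)²·(1−r²)/r²
(1−r²)/r² = (1−0.0841)/0.0841 = 10.8906
n ≥ 2 + 6.635776·10.8906 = 2 + 72.2676 = 74.2676
⌈74.2676⌉ = 75

75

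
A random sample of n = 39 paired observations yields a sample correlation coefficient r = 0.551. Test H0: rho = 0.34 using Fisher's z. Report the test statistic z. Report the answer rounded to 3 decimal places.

1.594

Fisher z: atanh(0.551) = 0.619816, atanh(0.34) = 0.354093
z = (z_r − z_0)·√(n−3) = (0.619816 − 0.354093)·√36 = 0.265723 · 6.000000 = 1.594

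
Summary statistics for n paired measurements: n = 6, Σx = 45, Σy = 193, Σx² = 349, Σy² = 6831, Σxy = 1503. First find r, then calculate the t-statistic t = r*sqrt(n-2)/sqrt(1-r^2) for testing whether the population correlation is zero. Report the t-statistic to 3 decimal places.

1.737

S_xy = nΣxy − ΣxΣy = 6·1503 − 45·193 = 9018 − 8685 = 333
S_xx = nΣx² − (Σx)² = 6·349 − 45² = 2094 − 2025 = 69
S_yy = nΣy² − (Σy)² = 6·6831 − 193² = 40986 − 37249 = 3737
r = S_xy / √(S_xx·S_yy) = 333 / √(69·3737) = 333 / √257853 = 333 / 507.7923 = 0.6558
t = r·√(n−2)/√(1−r²) = 0.6558·√4 / √(1−0.430074) = 1.311600 / 0.754934 = 1.737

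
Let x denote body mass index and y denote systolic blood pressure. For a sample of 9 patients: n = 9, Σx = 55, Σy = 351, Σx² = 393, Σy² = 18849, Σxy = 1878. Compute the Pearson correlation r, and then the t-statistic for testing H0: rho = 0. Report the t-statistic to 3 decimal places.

-1.498

Numerator: nΣxy − (Σx)(Σy) = 9·1878 − (55)(351) = -2403
Denominator: √[(nΣx²−(Σx)²)(nΣy²−(Σy)²)]
  nΣx²−(Σx)² = 9·393 − 3025 = 512;  nΣy²−(Σy)² = 9·18849 − 123201 = 46440
  √(512·46440) = √23777280 = 4876.1952
r = -2403 / 4876.1952 = -0.4928
t = r·√(n−2)/√(1−r²) = -0.4928·√7 / √(1−0.242852) = -1.303826 / 0.870143 = -1.498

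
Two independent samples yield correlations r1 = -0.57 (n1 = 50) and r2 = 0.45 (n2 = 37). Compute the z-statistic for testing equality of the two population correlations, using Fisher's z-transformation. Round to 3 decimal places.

z1 = atanh(-0.57) = -0.647523,  z2 = atanh(0.45) = 0.484700
SE = √(1/(n1−3) + 1/(n2−3)) = √(1/47 + 1/34) = √(0.0212766 + 0.0294118) = √0.0506884 = 0.225141
z = (z1 − z2)/SE = (-0.647523 − 0.484700) / 0.225141 = -1.132223 / 0.225141 = -5.029

-5.029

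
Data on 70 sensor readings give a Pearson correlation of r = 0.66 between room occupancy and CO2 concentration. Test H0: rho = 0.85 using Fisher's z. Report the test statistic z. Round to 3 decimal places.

Fisher z: atanh(0.66) = 0.792814, atanh(0.85) = 1.256153
z = (z_r − z_0)·√(n−3) = (0.792814 − 1.256153)·√67 = -0.463339 · 8.185353 = -3.793

-3.793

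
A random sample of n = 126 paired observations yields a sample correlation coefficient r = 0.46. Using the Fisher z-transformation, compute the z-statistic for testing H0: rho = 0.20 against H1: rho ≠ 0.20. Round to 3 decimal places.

3.267

Fisher z: atanh(0.46) = 0.497311, atanh(0.20) = 0.202733
z = (z_r − z_0)·√(n−3) = (0.497311 − 0.202733)·√123 = 0.294578 · 11.090537 = 3.267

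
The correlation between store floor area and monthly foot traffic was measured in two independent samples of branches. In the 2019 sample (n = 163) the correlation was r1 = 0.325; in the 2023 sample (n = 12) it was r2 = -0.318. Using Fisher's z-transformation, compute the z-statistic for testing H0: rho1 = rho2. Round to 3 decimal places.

z1 = atanh(0.325) = 0.337228,  z2 = atanh(-0.318) = -0.329421
SE = √(1/(n1−3) + 1/(n2−3)) = √(1/160 + 1/9) = √(0.0062500 + 0.1111111) = √0.1173611 = 0.342580
z = (z1 − z2)/SE = (0.337228 − (-0.329421)) / 0.342580 = 0.666649 / 0.342580 = 1.946

1.946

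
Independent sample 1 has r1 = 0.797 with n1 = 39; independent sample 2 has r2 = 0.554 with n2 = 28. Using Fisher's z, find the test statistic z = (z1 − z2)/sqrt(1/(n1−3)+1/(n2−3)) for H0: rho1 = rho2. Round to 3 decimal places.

z1 = atanh(0.797) = 1.090334,  z2 = atanh(0.554) = 0.624134
SE = √(1/(n1−3) + 1/(n2−3)) = √(1/36 + 1/25) = √(0.0277778 + 0.0400000) = √0.0677778 = 0.260342
z = (z1 − z2)/SE = (1.090334 − 0.624134) / 0.260342 = 0.466200 / 0.260342 = 1.791

1.791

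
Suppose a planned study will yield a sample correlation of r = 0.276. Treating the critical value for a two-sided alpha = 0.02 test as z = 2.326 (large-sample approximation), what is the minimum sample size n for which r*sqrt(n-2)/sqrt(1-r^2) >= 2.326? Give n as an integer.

Need r·√(n−2)/√(1−r²) ≥ 2.326
√(n−2) ≥ 2.326·√(1−0.076176) / 0.276 = 2.326·0.961158 / 0.276 = 8.1002
n−2 ≥ 65.6132  ⇒  n ≥ 67.6132
Smallest integer n = 68

68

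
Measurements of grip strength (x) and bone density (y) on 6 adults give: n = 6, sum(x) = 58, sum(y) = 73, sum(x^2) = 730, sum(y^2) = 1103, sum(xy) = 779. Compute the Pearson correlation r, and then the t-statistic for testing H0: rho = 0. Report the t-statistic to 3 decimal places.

0.833

S_xy = nΣxy − ΣxΣy = 6·779 − 58·73 = 4674 − 4234 = 440
S_xx = nΣx² − (Σx)² = 6·730 − 58² = 4380 − 3364 = 1016
S_yy = nΣy² − (Σy)² = 6·1103 − 73² = 6618 − 5329 = 1289
r = S_xy / √(S_xx·S_yy) = 440 / √(1016·1289) = 440 / √1309624 = 440 / 1144.3880 = 0.3845
t = r·√(n−2)/√(1−r²) = 0.3845·√4 / √(1−0.147840) = 0.769000 / 0.923125 = 0.833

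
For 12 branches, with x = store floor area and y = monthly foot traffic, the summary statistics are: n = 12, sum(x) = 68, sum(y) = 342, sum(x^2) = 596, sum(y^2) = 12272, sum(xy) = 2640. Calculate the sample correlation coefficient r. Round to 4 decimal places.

0.9625

S_xy = nΣxy − ΣxΣy = 12·2640 − 68·342 = 31680 − 23256 = 8424
S_xx = nΣx² − (Σx)² = 12·596 − 68² = 7152 − 4624 = 2528
S_yy = nΣy² − (Σy)² = 12·12272 − 342² = 147264 − 116964 = 30300
r = S_xy / √(S_xx·S_yy) = 8424 / √(2528·30300) = 8424 / √76598400 = 8424 / 8752.0512 = 0.9625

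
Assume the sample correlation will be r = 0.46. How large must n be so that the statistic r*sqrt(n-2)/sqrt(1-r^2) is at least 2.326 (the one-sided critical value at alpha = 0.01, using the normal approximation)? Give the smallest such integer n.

23

Need r·√(n−2)/√(1−r²) ≥ 2.326
√(n−2) ≥ 2.326·√(1−0.2116) / 0.46 = 2.326·0.887919 / 0.46 = 4.4898
n−2 ≥ 20.1583  ⇒  n ≥ 22.1583
Smallest integer n = 23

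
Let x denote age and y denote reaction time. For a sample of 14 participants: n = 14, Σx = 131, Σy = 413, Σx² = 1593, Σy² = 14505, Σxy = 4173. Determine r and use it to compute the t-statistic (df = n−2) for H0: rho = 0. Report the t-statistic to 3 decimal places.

Numerator: nΣxy − (Σx)(Σy) = 14·4173 − (131)(413) = 4319
Denominator: √[(nΣx²−(Σx)²)(nΣy²−(Σy)²)]
  nΣx²−(Σx)² = 14·1593 − 17161 = 5141;  nΣy²−(Σy)² = 14·14505 − 170569 = 32501
  √(5141·32501) = √167087641 = 12926.2385
r = 4319 / 12926.2385 = 0.3341
t = r·√(n−2)/√(1−r²) = 0.3341·√12 / √(1−0.111623) = 1.157356 / 0.942538 = 1.228

1.228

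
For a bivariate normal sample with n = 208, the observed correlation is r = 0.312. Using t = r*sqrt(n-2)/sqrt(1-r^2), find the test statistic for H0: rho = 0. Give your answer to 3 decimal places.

4.713

1 − r² = 1 − 0.097344 = 0.902656;  √(1−r²) = 0.950082
√(n−2) = √206 = 14.352700
t = r·√(n−2)/√(1−r²) = 0.312 · 14.352700 / 0.950082 = 4.713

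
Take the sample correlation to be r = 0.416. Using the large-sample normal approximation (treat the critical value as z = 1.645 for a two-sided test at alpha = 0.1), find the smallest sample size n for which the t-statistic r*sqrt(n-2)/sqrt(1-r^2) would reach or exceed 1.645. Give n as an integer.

Need r·√(n−2)/√(1−r²) ≥ 1.645
√(n−2) ≥ 1.645·√(1−0.173056) / 0.416 = 1.645·0.909365 / 0.416 = 3.5959
n−2 ≥ 12.9305  ⇒  n ≥ 14.9305
Smallest integer n = 15

15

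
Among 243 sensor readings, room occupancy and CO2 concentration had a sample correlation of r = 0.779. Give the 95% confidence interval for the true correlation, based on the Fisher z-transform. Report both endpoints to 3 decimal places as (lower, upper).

(0.724, 0.824)

z_r = atanh(0.779) = 1.042822;  SE = 1/√(n−3) = 1/√240 = 0.064550
z-limits: 1.042822 ± 1.960·0.064550 = 1.042822 ± 0.126518 = [0.916304, 1.169340]
ρ-limits: (tanh 0.916304, tanh 1.169340) = (0.724, 0.824)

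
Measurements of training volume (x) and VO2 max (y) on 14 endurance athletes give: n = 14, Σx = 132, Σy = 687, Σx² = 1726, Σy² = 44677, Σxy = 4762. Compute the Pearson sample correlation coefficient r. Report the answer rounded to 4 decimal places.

-0.7466

Numerator: nΣxy − (Σx)(Σy) = 14·4762 − (132)(687) = -24016
Denominator: √[(nΣx²−(Σx)²)(nΣy²−(Σy)²)]
  nΣx²−(Σx)² = 14·1726 − 17424 = 6740;  nΣy²−(Σy)² = 14·44677 − 471969 = 153509
  √(6740·153509) = √1034650660 = 32165.9861
r = -24016 / 32165.9861 = -0.7466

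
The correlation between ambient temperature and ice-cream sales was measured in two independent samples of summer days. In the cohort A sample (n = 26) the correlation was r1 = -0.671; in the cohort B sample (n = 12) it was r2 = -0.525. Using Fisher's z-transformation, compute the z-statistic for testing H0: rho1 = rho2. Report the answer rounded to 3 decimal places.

z1 = atanh(-0.671) = -0.812560,  z2 = atanh(-0.525) = -0.583217
SE = √(1/(n1−3) + 1/(n2−3)) = √(1/23 + 1/9) = √(0.0434783 + 0.1111111) = √0.1545894 = 0.393179
z = (z1 − z2)/SE = (-0.812560 − (-0.583217)) / 0.393179 = -0.229343 / 0.393179 = -0.583

-0.583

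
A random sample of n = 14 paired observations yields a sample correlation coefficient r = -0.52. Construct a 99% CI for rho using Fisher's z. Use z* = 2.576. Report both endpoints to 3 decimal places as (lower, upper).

(-0.875, 0.198)

z_r = atanh(-0.52) = -0.576340;  SE = 1/√(n−3) = 1/√11 = 0.301511
z-limits: -0.576340 ± 2.576·0.301511 = -0.576340 ± 0.776692 = [-1.353032, 0.200352]
ρ-limits: (tanh -1.353032, tanh 0.200352) = (-0.875, 0.198)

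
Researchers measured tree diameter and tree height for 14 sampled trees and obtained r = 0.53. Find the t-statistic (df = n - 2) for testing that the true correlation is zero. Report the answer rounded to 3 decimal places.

t = r·√(n−2) / √(1−r²) with r = 0.53, n = 14
  = 0.53·√12 / √(1 − 0.2809)
  = 0.53·3.464102 / 0.847998
  = 1.835974 / 0.847998 = 2.165

2.165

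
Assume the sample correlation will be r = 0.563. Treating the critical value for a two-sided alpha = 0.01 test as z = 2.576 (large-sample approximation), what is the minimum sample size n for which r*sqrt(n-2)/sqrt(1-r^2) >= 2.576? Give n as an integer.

17

r√(n−2)/√(1−r²) ≥ 2.576  ⇔  n−2 ≥ (2.576)²·(1−r²)/r²
(1−r²)/r² = (1−0.316969)/0.316969 = 2.1549
n ≥ 2 + 6.635776·2.1549 = 2 + 14.2994 = 16.2994
⌈16.2994⌉ = 17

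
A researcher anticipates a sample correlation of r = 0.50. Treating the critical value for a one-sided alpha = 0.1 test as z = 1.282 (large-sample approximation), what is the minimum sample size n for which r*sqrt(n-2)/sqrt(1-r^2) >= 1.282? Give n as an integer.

7

r√(n−2)/√(1−r²) ≥ 1.282  ⇔  n−2 ≥ (1.282)²·(1−r²)/r²
(1−r²)/r² = (1−0.2500)/0.2500 = 3.0000
n ≥ 2 + 1.643524·3.0000 = 2 + 4.9306 = 6.9306
⌈6.9306⌉ = 7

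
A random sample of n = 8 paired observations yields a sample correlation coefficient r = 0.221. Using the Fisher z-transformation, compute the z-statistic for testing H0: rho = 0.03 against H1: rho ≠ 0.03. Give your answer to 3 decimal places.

0.435

Fisher z: atanh(0.221) = 0.224707, atanh(0.03) = 0.030009
z = (z_r − z_0)·√(n−3) = (0.224707 − 0.030009)·√5 = 0.194698 · 2.236068 = 0.435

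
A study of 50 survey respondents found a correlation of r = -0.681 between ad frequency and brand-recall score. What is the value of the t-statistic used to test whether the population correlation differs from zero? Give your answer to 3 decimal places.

-6.443

t = r·√(n−2) / √(1−r²) with r = -0.681, n = 50
  = -0.681·√48 / √(1 − 0.463761)
  = -0.681·6.928203 / 0.732283
  = -4.718106 / 0.732283 = -6.443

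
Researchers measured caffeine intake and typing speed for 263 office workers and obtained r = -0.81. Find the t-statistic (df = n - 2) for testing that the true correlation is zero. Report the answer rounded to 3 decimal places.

1 − r² = 1 − 0.6561 = 0.3439;  √(1−r²) = 0.586430
√(n−2) = √261 = 16.155494
t = r·√(n−2)/√(1−r²) = -0.81 · 16.155494 / 0.586430 = -22.315

-22.315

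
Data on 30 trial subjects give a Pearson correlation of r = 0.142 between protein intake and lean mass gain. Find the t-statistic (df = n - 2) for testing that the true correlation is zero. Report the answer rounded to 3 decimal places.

t = r·√(n−2) / √(1−r²) with r = 0.142, n = 30
  = 0.142·√28 / √(1 − 0.020164)
  = 0.142·5.291503 / 0.989867
  = 0.751393 / 0.989867 = 0.759

0.759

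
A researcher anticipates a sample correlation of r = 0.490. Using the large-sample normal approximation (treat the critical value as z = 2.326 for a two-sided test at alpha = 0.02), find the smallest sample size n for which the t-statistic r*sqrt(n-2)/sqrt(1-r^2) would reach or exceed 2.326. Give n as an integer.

20

r√(n−2)/√(1−r²) ≥ 2.326  ⇔  n−2 ≥ (2.326)²·(1−r²)/r²
(1−r²)/r² = (1−0.240100)/0.240100 = 3.1649
n ≥ 2 + 5.410276·3.1649 = 2 + 17.1230 = 19.1230
⌈19.1230⌉ = 20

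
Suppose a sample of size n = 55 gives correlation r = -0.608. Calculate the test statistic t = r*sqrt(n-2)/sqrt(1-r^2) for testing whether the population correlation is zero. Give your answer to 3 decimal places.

-5.575

t = r·√(n−2) / √(1−r²) with r = -0.608, n = 55
  = -0.608·√53 / √(1 − 0.369664)
  = -0.608·7.280110 / 0.793937
  = -4.426307 / 0.793937 = -5.575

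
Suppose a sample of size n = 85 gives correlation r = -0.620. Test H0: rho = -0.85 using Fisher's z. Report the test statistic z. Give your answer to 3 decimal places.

4.810

z_r = atanh(-0.620) = -0.725005,  z_0 = atanh(-0.85) = -1.256153
SE = 1/√(n−3) = 1/√82 = 0.110432
z = (z_r − z_0)/SE = (-0.725005 − (-1.256153)) / 0.110432 = 0.531148 / 0.110432 = 4.810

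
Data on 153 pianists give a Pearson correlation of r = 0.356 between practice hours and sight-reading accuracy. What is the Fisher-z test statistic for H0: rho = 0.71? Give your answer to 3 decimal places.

-6.306

z_r = atanh(0.356) = 0.372298,  z_0 = atanh(0.71) = 0.887184
SE = 1/√(n−3) = 1/√150 = 0.081650
z = (z_r − z_0)/SE = (0.372298 − 0.887184) / 0.081650 = -0.514886 / 0.081650 = -6.306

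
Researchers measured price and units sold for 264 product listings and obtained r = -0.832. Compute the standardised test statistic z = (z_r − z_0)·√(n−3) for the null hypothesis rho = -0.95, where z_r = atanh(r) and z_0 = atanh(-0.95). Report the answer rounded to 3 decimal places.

z_r = atanh(-0.832) = -1.194600,  z_0 = atanh(-0.95) = -1.831781
SE = 1/√(n−3) = 1/√261 = 0.061898
z = (z_r − z_0)/SE = (-1.194600 − (-1.831781)) / 0.061898 = 0.637181 / 0.061898 = 10.294

10.294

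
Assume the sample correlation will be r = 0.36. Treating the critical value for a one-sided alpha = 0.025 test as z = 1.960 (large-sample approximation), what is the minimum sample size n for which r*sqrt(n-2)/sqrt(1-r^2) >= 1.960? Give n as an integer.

28

r√(n−2)/√(1−r²) ≥ 1.960  ⇔  n−2 ≥ (1.960)²·(1−r²)/r²
(1−r²)/r² = (1−0.1296)/0.1296 = 6.7160
n ≥ 2 + 3.8416·6.7160 = 2 + 25.8002 = 27.8002
⌈27.8002⌉ = 28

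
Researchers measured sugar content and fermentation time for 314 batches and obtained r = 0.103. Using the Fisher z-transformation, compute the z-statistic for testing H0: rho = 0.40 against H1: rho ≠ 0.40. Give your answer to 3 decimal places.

-5.648

z_r = atanh(0.103) = 0.103367,  z_0 = atanh(0.40) = 0.423649
SE = 1/√(n−3) = 1/√311 = 0.056705
z = (z_r − z_0)/SE = (0.103367 − 0.423649) / 0.056705 = -0.320282 / 0.056705 = -5.648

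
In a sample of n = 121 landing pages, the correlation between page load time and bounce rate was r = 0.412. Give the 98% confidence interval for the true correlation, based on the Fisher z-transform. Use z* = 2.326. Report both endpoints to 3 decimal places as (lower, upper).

(0.220, 0.573)

Fisher z: z_r = atanh(r) = ½·ln((1+0.412)/(1−0.412)) = 0.438018
SE(z) = 1/√(n−3) = 1/√118 = 0.092057
98% ⇒ z* = 2.326; margin = 2.326·0.092057 = 0.214125
CI on z-scale: (0.223893, 0.652143)
Back-transform: tanh(0.223893) = 0.220225, tanh(0.652143) = 0.573111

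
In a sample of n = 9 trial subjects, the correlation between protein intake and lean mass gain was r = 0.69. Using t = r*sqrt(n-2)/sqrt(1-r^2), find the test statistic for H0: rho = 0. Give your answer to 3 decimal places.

2.522

t = r·√(n−2) / √(1−r²) with r = 0.69, n = 9
  = 0.69·√7 / √(1 − 0.4761)
  = 0.69·2.645751 / 0.723809
  = 1.825568 / 0.723809 = 2.522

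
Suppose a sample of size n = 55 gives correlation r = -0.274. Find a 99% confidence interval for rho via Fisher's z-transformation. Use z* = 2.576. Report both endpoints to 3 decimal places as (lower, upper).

Fisher z: z_r = atanh(r) = ½·ln((1+(-0.274))/(1−(-0.274))) = -0.281183
SE(z) = 1/√(n−3) = 1/√52 = 0.138675
99% ⇒ z* = 2.576; margin = 2.576·0.138675 = 0.357227
CI on z-scale: (-0.638410, 0.076044)
Back-transform: tanh(-0.638410) = -0.563816, tanh(0.076044) = 0.075898

(-0.564, 0.076)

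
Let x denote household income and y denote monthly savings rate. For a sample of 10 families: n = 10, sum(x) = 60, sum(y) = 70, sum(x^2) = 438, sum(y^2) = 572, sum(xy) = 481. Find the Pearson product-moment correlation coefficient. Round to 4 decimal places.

0.7627

Numerator: nΣxy − (Σx)(Σy) = 10·481 − (60)(70) = 610
Denominator: √[(nΣx²−(Σx)²)(nΣy²−(Σy)²)]
  nΣx²−(Σx)² = 10·438 − 3600 = 780;  nΣy²−(Σy)² = 10·572 − 4900 = 820
  √(780·820) = √639600 = 799.7500
r = 610 / 799.7500 = 0.7627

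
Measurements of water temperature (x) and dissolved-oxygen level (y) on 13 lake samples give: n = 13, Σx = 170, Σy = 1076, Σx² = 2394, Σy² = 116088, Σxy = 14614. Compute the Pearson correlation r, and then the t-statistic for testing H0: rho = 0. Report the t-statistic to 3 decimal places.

0.866

S_xy = nΣxy − ΣxΣy = 13·14614 − 170·1076 = 189982 − 182920 = 7062
S_xx = nΣx² − (Σx)² = 13·2394 − 170² = 31122 − 28900 = 2222
S_yy = nΣy² − (Σy)² = 13·116088 − 1076² = 1509144 − 1157776 = 351368
r = S_xy / √(S_xx·S_yy) = 7062 / √(2222·351368) = 7062 / √780739696 = 7062 / 27941.7196 = 0.2527
t = r·√(n−2)/√(1−r²) = 0.2527·√11 / √(1−0.063857) = 0.838111 / 0.967545 = 0.866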